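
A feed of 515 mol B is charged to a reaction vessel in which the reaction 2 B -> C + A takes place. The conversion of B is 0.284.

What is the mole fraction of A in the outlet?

B reacted = 0.284 × 515 = 146.3 mol; ν_B = −2, so ξ = 146.3/2 = 73.13 mol.
Outlet amounts (n = n₀ + ν ξ):
  B: 515 − 2(73.13) = 368.7
  C: 0 + 1(73.13) = 73.13
  A: 0 + 1(73.13) = 73.13
Total out = 515 mol; y_A = 73.13 / 515 = 0.142.

0.142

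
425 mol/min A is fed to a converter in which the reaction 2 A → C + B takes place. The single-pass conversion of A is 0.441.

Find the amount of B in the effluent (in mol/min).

93.7 mol/min

A reacted = 0.441 × 425 = 187.4 mol/min; ν_A = −2, so ξ = 187.4/2 = 93.71 mol/min.
Outlet amounts (n = n₀ + ν ξ):
  A: 425 − 2(93.71) = 237.6
  C: 0 + 1(93.71) = 93.71
  B: 0 + 1(93.71) = 93.71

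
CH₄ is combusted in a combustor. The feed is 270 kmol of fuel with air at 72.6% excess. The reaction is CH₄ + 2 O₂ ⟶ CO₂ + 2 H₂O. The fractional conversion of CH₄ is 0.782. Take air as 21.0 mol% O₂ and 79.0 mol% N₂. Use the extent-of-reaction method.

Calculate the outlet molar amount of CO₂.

211 kmol

Stoichiometric O₂ = 2 × 270 = 540 kmol; O₂ fed = 540 × 1.726 = 932 kmol.
N₂ fed = 932 × 79/21 = 3506 kmol.
Fuel reacted = 0.782 × 270 → ξ = 211.1 kmol.
Outlet (n = n₀ + ν ξ):
  CH₄: 270 − 1(211.1) = 58.86
  O₂: 932 − 2(211.1) = 509.8
  N₂: 3506 (inert)
  CO₂: 0 + 1(211.1) = 211.1
  H₂O: 0 + 2(211.1) = 422.3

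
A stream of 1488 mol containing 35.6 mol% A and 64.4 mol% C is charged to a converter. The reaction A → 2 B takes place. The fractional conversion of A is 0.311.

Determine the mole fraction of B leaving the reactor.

A reacted = 0.311 × 529.7 = 164.7 mol; ν_A = −1, so ξ = 164.7/1 = 164.7 mol.
Outlet amounts (n = n₀ + ν ξ):
  A: 529.7 − 1(164.7) = 365
  B: 0 + 2(164.7) = 329.5
  C: 958.3 (inert)
Total out = 1653 mol; y_B = 329.5 / 1653 = 0.1994.

0.199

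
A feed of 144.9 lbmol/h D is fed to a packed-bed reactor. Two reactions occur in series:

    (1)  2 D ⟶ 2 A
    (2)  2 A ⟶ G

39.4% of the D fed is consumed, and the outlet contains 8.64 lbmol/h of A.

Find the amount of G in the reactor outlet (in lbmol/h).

24.2 lbmol/h

Conversion of D: D consumed = 2ξ₁ = 0.394 × 144.9 → ξ₁ = 28.55 lbmol/h.
A balance: n_A = 0 + 2ξ₁ − 2ξ₂ = 8.64 → ξ₂ = (2·28.55 − 8.64)/2 = 24.23 lbmol/h.
Outlet amounts (n = n₀ + Σ ν·ξ):
  D: 144.9 − 2(28.55) = 87.81
  A: 0 + 2(28.55) − 2(24.23) = 8.64
  G: 0 + 1(24.23) = 24.23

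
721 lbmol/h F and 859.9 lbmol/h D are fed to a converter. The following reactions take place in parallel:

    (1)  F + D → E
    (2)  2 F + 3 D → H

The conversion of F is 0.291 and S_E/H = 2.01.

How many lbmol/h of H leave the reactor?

Conversion of F: F consumed = 0.291 × 721 = 209.8 lbmol/h = 1ξ₁ + 2ξ₂.
Selectivity: 1ξ₁ / (1ξ₂) = 2.01 → ξ₁ = 2.01 ξ₂.
Substitute: (1·2.01 + 2) ξ₂ = 209.8 → ξ₂ = 52.32 lbmol/h, ξ₁ = 105.2 lbmol/h.
Outlet amounts (n = n₀ + Σ ν·ξ):
  F: 721 − 1(105.2) − 2(52.32) = 511.2
  D: 859.9 − 1(105.2) − 3(52.32) = 597.8
  E: 0 + 1(105.2) = 105.2
  H: 0 + 1(52.32) = 52.32

52.3 lbmol/h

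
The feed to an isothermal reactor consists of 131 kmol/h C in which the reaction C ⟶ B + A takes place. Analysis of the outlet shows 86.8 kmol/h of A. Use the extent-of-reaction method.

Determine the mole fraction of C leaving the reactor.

For A: n = n₀ + 1ξ → 86.8 = 0 + 1ξ, giving ξ = 86.8 kmol/h.
Outlet amounts (n = n₀ + ν ξ):
  C: 131 − 1(86.8) = 44.2
  B: 0 + 1(86.8) = 86.8
  A: 0 + 1(86.8) = 86.8
Total out = 217.8 kmol/h; y_C = 44.2 / 217.8 = 0.2029.

0.203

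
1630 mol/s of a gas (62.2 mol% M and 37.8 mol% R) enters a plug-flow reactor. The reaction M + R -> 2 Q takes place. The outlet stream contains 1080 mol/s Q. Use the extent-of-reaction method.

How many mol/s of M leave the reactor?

474 mol/s

For Q: n = n₀ + 2ξ → 1080 = 0 + 2ξ, giving ξ = 540 mol/s.
Outlet amounts (n = n₀ + ν ξ):
  M: 1014 − 1(540) = 473.9
  R: 616.1 − 1(540) = 76.14
  Q: 0 + 2(540) = 1080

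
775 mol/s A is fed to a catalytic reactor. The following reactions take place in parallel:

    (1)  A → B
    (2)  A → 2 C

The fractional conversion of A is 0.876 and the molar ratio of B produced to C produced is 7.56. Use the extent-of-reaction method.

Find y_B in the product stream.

0.779

Conversion of A: A consumed = 0.876 × 775 = 678.9 mol/s = 1ξ₁ + 1ξ₂.
Selectivity: 1ξ₁ / (2ξ₂) = 7.56 → ξ₁ = 15.12 ξ₂.
Substitute: (1·15.12 + 1) ξ₂ = 678.9 → ξ₂ = 42.12 mol/s, ξ₁ = 636.8 mol/s.
Outlet amounts (n = n₀ + Σ ν·ξ):
  A: 775 − 1(636.8) − 1(42.12) = 96.1
  B: 0 + 1(636.8) = 636.8
  C: 0 + 2(42.12) = 84.23
Total out = 817.1 mol/s; y_B = 636.8 / 817.1 = 0.7793.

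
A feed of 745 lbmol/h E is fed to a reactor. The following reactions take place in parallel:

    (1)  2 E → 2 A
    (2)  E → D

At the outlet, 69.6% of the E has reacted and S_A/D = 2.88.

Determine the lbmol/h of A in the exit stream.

Conversion of E: E consumed = 0.696 × 745 = 518.5 lbmol/h = 2ξ₁ + 1ξ₂.
Selectivity: 2ξ₁ / (1ξ₂) = 2.88 → ξ₁ = 1.44 ξ₂.
Substitute: (2·1.44 + 1) ξ₂ = 518.5 → ξ₂ = 133.6 lbmol/h, ξ₁ = 192.4 lbmol/h.
Outlet amounts (n = n₀ + Σ ν·ξ):
  E: 745 − 2(192.4) − 1(133.6) = 226.5
  A: 0 + 2(192.4) = 384.9
  D: 0 + 1(133.6) = 133.6

385 lbmol/h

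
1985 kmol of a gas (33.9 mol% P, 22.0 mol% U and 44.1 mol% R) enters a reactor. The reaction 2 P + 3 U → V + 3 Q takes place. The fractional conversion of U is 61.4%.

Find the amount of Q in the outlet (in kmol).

268 kmol

U reacted = 0.614 × 436.7 = 268.1 kmol; ν_U = −3, so ξ = 268.1/3 = 89.38 kmol.
Outlet amounts (n = n₀ + ν ξ):
  P: 672.9 − 2(89.38) = 494.2
  U: 436.7 − 3(89.38) = 168.6
  V: 0 + 1(89.38) = 89.38
  Q: 0 + 3(89.38) = 268.1
  R: 875.4 (inert)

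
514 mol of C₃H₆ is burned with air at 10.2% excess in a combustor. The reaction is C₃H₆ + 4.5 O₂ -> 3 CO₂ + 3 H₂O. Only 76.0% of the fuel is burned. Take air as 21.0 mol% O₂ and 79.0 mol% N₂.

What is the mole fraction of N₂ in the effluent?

0.746

Stoichiometric O₂ = 4.5 × 514 = 2313 mol; O₂ fed = 2313 × 1.102 = 2549 mol.
N₂ fed = 2549 × 79/21 = 9589 mol.
Fuel reacted = 0.76 × 514 → ξ = 390.6 mol.
Outlet (n = n₀ + ν ξ):
  C₃H₆: 514 − 1(390.6) = 123.4
  O₂: 2549 − 4.5(390.6) = 791
  N₂: 9589 (inert)
  CO₂: 0 + 3(390.6) = 1172
  H₂O: 0 + 3(390.6) = 1172
Total out = 12850 mol; y_N₂ = 9589 / 12850 = 0.7464.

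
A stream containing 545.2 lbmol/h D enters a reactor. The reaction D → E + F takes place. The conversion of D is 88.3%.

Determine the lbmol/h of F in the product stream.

D reacted = 0.883 × 545.2 = 481.4 lbmol/h; ν_D = −1, so ξ = 481.4/1 = 481.4 lbmol/h.
Outlet amounts (n = n₀ + ν ξ):
  D: 545.2 − 1(481.4) = 63.79
  E: 0 + 1(481.4) = 481.4
  F: 0 + 1(481.4) = 481.4

481 lbmol/h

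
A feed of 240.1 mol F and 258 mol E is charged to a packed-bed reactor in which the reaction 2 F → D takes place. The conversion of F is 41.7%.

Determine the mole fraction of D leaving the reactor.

0.112

F reacted = 0.417 × 240.1 = 100.1 mol; ν_F = −2, so ξ = 100.1/2 = 50.06 mol.
Outlet amounts (n = n₀ + ν ξ):
  F: 240.1 − 2(50.06) = 140
  D: 0 + 1(50.06) = 50.06
  E: 258 (inert)
Total out = 448 mol; y_D = 50.06 / 448 = 0.1117.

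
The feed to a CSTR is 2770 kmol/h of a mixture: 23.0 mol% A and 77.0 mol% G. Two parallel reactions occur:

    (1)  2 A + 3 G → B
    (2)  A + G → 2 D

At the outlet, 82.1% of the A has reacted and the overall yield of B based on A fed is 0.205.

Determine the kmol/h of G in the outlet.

1480 kmol/h

Yield of B: 1ξ₁ / 637.1 = 0.205 → ξ₁ = 130.6 kmol/h.
Conversion of A: 2ξ₁ + 1ξ₂ = 0.821 × 637.1 = 523.1 → ξ₂ = 261.8 kmol/h.
Outlet amounts (n = n₀ + Σ ν·ξ):
  A: 637.1 − 2(130.6) − 1(261.8) = 114
  G: 2133 − 3(130.6) − 1(261.8) = 1479
  B: 0 + 1(130.6) = 130.6
  D: 0 + 2(261.8) = 523.7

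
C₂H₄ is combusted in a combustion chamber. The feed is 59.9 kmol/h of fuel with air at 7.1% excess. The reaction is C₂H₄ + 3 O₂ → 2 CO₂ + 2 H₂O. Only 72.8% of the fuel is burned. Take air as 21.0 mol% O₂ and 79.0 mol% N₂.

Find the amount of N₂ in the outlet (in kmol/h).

724 kmol/h

Stoichiometric O₂ = 3 × 59.9 = 179.7 kmol/h; O₂ fed = 179.7 × 1.071 = 192.5 kmol/h.
N₂ fed = 192.5 × 79/21 = 724 kmol/h.
Fuel reacted = 0.728 × 59.9 → ξ = 43.61 kmol/h.
Outlet (n = n₀ + ν ξ):
  C₂H₄: 59.9 − 1(43.61) = 16.29
  O₂: 192.5 − 3(43.61) = 61.64
  N₂: 724 (inert)
  CO₂: 0 + 2(43.61) = 87.21
  H₂O: 0 + 2(43.61) = 87.21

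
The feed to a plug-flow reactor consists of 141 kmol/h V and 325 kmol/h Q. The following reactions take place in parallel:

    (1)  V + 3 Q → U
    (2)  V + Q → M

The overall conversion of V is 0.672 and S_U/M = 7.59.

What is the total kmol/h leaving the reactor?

Conversion of V: V consumed = 0.672 × 141 = 94.75 kmol/h = 1ξ₁ + 1ξ₂.
Selectivity: 1ξ₁ / (1ξ₂) = 7.59 → ξ₁ = 7.59 ξ₂.
Substitute: (1·7.59 + 1) ξ₂ = 94.75 → ξ₂ = 11.03 kmol/h, ξ₁ = 83.72 kmol/h.
Outlet amounts (n = n₀ + Σ ν·ξ):
  V: 141 − 1(83.72) − 1(11.03) = 46.25
  Q: 325 − 3(83.72) − 1(11.03) = 62.81
  U: 0 + 1(83.72) = 83.72
  M: 0 + 1(11.03) = 11.03
Total out = 46.25 + 62.81 + 83.72 + 11.03 = 203.8 kmol/h.

204 kmol/h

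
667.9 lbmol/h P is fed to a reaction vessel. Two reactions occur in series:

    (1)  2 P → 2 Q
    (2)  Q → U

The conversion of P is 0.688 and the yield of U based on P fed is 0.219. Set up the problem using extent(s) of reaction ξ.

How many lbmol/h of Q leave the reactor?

Conversion of P: P consumed = 2ξ₁ = 0.688 × 667.9 → ξ₁ = 229.8 lbmol/h.
Yield of U: 1ξ₂ / 667.9 = 0.219 → ξ₂ = 146.3 lbmol/h.
Outlet amounts (n = n₀ + Σ ν·ξ):
  P: 667.9 − 2(229.8) = 208.4
  Q: 0 + 2(229.8) − 1(146.3) = 313.2
  U: 0 + 1(146.3) = 146.3

313 lbmol/h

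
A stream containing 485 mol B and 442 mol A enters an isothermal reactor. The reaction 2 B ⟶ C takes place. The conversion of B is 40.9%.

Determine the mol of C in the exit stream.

99.2 mol

B reacted = 0.409 × 485 = 198.4 mol; ν_B = −2, so ξ = 198.4/2 = 99.18 mol.
Outlet amounts (n = n₀ + ν ξ):
  B: 485 − 2(99.18) = 286.6
  C: 0 + 1(99.18) = 99.18
  A: 442 (inert)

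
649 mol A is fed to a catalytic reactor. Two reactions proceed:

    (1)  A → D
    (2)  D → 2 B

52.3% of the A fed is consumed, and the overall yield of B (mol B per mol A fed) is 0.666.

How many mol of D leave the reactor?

123 mol

Conversion of A: A consumed = 1ξ₁ = 0.523 × 649 → ξ₁ = 339.4 mol.
Yield of B: 2ξ₂ / 649 = 0.666 → ξ₂ = 216.1 mol.
Outlet amounts (n = n₀ + Σ ν·ξ):
  A: 649 − 1(339.4) = 309.6
  D: 0 + 1(339.4) − 1(216.1) = 123.3
  B: 0 + 2(216.1) = 432.2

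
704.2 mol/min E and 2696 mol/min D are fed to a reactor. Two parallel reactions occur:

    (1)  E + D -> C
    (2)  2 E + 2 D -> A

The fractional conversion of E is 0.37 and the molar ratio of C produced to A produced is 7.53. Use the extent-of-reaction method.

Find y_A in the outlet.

0.00878

Conversion of E: E consumed = 0.37 × 704.2 = 260.6 mol/min = 1ξ₁ + 2ξ₂.
Selectivity: 1ξ₁ / (1ξ₂) = 7.53 → ξ₁ = 7.53 ξ₂.
Substitute: (1·7.53 + 2) ξ₂ = 260.6 → ξ₂ = 27.34 mol/min, ξ₁ = 205.9 mol/min.
Outlet amounts (n = n₀ + Σ ν·ξ):
  E: 704.2 − 1(205.9) − 2(27.34) = 443.6
  D: 2696 − 1(205.9) − 2(27.34) = 2435
  C: 0 + 1(205.9) = 205.9
  A: 0 + 1(27.34) = 27.34
Total out = 3112 mol/min; y_A = 27.34 / 3112 = 0.008785.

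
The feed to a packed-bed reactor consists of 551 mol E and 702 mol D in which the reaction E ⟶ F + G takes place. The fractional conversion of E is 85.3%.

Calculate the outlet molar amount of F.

E reacted = 0.853 × 551 = 470 mol; ν_E = −1, so ξ = 470/1 = 470 mol.
Outlet amounts (n = n₀ + ν ξ):
  E: 551 − 1(470) = 81
  F: 0 + 1(470) = 470
  G: 0 + 1(470) = 470
  D: 702 (inert)

470 mol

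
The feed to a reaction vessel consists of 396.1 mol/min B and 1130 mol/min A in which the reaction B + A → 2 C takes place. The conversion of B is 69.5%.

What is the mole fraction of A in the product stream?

0.56

B reacted = 0.695 × 396.1 = 275.3 mol/min; ν_B = −1, so ξ = 275.3/1 = 275.3 mol/min.
Outlet amounts (n = n₀ + ν ξ):
  B: 396.1 − 1(275.3) = 120.8
  A: 1130 − 1(275.3) = 854.7
  C: 0 + 2(275.3) = 550.6
Total out = 1526 mol/min; y_A = 854.7 / 1526 = 0.5601.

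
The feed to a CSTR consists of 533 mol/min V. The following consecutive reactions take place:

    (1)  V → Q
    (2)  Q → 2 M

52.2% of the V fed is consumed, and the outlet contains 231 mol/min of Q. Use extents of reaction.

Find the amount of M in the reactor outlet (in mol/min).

94.5 mol/min

Conversion of V: V consumed = 1ξ₁ = 0.522 × 533 → ξ₁ = 278.2 mol/min.
Q balance: n_Q = 0 + 1ξ₁ − 1ξ₂ = 231 → ξ₂ = (1·278.2 − 231)/1 = 47.23 mol/min.
Outlet amounts (n = n₀ + Σ ν·ξ):
  V: 533 − 1(278.2) = 254.8
  Q: 0 + 1(278.2) − 1(47.23) = 231
  M: 0 + 2(47.23) = 94.45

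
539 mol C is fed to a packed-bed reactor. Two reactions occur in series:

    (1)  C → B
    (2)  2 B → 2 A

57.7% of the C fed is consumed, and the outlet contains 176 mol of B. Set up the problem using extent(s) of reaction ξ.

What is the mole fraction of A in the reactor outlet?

0.25

Conversion of C: C consumed = 1ξ₁ = 0.577 × 539 → ξ₁ = 311 mol.
B balance: n_B = 0 + 1ξ₁ − 2ξ₂ = 176 → ξ₂ = (1·311 − 176)/2 = 67.5 mol.
Outlet amounts (n = n₀ + Σ ν·ξ):
  C: 539 − 1(311) = 228
  B: 0 + 1(311) − 2(67.5) = 176
  A: 0 + 2(67.5) = 135
Total out = 539 mol; y_A = 135 / 539 = 0.2505.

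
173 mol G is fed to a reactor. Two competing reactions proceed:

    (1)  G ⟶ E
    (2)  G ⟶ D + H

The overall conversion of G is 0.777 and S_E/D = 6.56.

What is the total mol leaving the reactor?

191 mol

Conversion of G: G consumed = 0.777 × 173 = 134.4 mol = 1ξ₁ + 1ξ₂.
Selectivity: 1ξ₁ / (1ξ₂) = 6.56 → ξ₁ = 6.56 ξ₂.
Substitute: (1·6.56 + 1) ξ₂ = 134.4 → ξ₂ = 17.78 mol, ξ₁ = 116.6 mol.
Outlet amounts (n = n₀ + Σ ν·ξ):
  G: 173 − 1(116.6) − 1(17.78) = 38.58
  E: 0 + 1(116.6) = 116.6
  D: 0 + 1(17.78) = 17.78
  H: 0 + 1(17.78) = 17.78
Total out = 38.58 + 116.6 + 17.78 + 17.78 = 190.8 mol.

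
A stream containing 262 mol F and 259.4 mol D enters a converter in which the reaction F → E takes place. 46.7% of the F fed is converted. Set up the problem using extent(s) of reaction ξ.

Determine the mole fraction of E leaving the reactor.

0.235

F reacted = 0.467 × 262 = 122.4 mol; ν_F = −1, so ξ = 122.4/1 = 122.4 mol.
Outlet amounts (n = n₀ + ν ξ):
  F: 262 − 1(122.4) = 139.6
  E: 0 + 1(122.4) = 122.4
  D: 259.4 (inert)
Total out = 521.4 mol; y_E = 122.4 / 521.4 = 0.2347.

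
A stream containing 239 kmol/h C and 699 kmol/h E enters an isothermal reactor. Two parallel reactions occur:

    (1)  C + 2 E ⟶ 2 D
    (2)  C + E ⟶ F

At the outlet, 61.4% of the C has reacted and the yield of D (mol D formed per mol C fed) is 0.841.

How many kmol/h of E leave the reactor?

452 kmol/h

Yield of D: 2ξ₁ / 239 = 0.841 → ξ₁ = 100.5 kmol/h.
Conversion of C: 1ξ₁ + 1ξ₂ = 0.614 × 239 = 146.7 → ξ₂ = 46.25 kmol/h.
Outlet amounts (n = n₀ + Σ ν·ξ):
  C: 239 − 1(100.5) − 1(46.25) = 92.25
  E: 699 − 2(100.5) − 1(46.25) = 451.8
  D: 0 + 2(100.5) = 201
  F: 0 + 1(46.25) = 46.25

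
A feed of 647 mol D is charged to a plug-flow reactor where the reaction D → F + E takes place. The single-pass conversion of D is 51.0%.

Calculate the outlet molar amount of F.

D reacted = 0.51 × 647 = 330 mol; ν_D = −1, so ξ = 330/1 = 330 mol.
Outlet amounts (n = n₀ + ν ξ):
  D: 647 − 1(330) = 317
  F: 0 + 1(330) = 330
  E: 0 + 1(330) = 330

330 mol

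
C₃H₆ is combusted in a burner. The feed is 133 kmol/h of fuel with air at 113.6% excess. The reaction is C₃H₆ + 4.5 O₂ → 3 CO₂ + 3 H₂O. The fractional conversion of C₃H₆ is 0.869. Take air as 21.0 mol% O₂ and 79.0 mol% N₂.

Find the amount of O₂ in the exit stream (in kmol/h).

758 kmol/h

Stoichiometric O₂ = 4.5 × 133 = 598.5 kmol/h; O₂ fed = 598.5 × 2.136 = 1278 kmol/h.
N₂ fed = 1278 × 79/21 = 4809 kmol/h.
Fuel reacted = 0.869 × 133 → ξ = 115.6 kmol/h.
Outlet (n = n₀ + ν ξ):
  C₃H₆: 133 − 1(115.6) = 17.42
  O₂: 1278 − 4.5(115.6) = 758.3
  N₂: 4809 (inert)
  CO₂: 0 + 3(115.6) = 346.7
  H₂O: 0 + 3(115.6) = 346.7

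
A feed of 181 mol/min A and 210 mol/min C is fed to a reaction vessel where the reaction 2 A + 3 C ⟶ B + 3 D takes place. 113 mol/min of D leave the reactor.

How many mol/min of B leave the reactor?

For D: n = n₀ + 3ξ → 113 = 0 + 3ξ, giving ξ = 37.67 mol/min.
Outlet amounts (n = n₀ + ν ξ):
  A: 181 − 2(37.67) = 105.7
  C: 210 − 3(37.67) = 97
  B: 0 + 1(37.67) = 37.67
  D: 0 + 3(37.67) = 113

37.7 mol/min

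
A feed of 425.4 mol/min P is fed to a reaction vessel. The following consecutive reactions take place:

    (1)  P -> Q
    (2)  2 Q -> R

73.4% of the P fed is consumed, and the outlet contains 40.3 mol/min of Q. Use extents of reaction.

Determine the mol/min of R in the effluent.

Conversion of P: P consumed = 1ξ₁ = 0.734 × 425.4 → ξ₁ = 312.2 mol/min.
Q balance: n_Q = 0 + 1ξ₁ − 2ξ₂ = 40.3 → ξ₂ = (1·312.2 − 40.3)/2 = 136 mol/min.
Outlet amounts (n = n₀ + Σ ν·ξ):
  P: 425.4 − 1(312.2) = 113.2
  Q: 0 + 1(312.2) − 2(136) = 40.3
  R: 0 + 1(136) = 136

136 mol/min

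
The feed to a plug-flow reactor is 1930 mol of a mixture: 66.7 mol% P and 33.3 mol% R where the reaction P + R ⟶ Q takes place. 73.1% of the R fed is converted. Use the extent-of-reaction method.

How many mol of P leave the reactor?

R reacted = 0.731 × 642.7 = 469.8 mol; ν_R = −1, so ξ = 469.8/1 = 469.8 mol.
Outlet amounts (n = n₀ + ν ξ):
  P: 1287 − 1(469.8) = 817.5
  R: 642.7 − 1(469.8) = 172.9
  Q: 0 + 1(469.8) = 469.8

818 mol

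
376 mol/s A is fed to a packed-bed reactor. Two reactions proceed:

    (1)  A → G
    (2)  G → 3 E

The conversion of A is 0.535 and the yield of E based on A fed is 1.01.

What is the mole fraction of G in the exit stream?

Conversion of A: A consumed = 1ξ₁ = 0.535 × 376 → ξ₁ = 201.2 mol/s.
Yield of E: 3ξ₂ / 376 = 1.01 → ξ₂ = 126.6 mol/s.
Outlet amounts (n = n₀ + Σ ν·ξ):
  A: 376 − 1(201.2) = 174.8
  G: 0 + 1(201.2) − 1(126.6) = 74.57
  E: 0 + 3(126.6) = 379.8
Total out = 629.2 mol/s; y_G = 74.57 / 629.2 = 0.1185.

0.119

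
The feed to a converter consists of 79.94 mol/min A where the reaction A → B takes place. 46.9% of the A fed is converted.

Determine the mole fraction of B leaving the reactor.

A reacted = 0.469 × 79.94 = 37.49 mol/min; ν_A = −1, so ξ = 37.49/1 = 37.49 mol/min.
Outlet amounts (n = n₀ + ν ξ):
  A: 79.94 − 1(37.49) = 42.45
  B: 0 + 1(37.49) = 37.49
Total out = 79.94 mol/min; y_B = 37.49 / 79.94 = 0.469.

0.469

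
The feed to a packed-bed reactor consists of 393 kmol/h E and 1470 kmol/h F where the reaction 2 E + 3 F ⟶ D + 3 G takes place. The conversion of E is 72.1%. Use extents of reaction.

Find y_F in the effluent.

0.607

E reacted = 0.721 × 393 = 283.4 kmol/h; ν_E = −2, so ξ = 283.4/2 = 141.7 kmol/h.
Outlet amounts (n = n₀ + ν ξ):
  E: 393 − 2(141.7) = 109.6
  F: 1470 − 3(141.7) = 1045
  D: 0 + 1(141.7) = 141.7
  G: 0 + 3(141.7) = 425
Total out = 1721 kmol/h; y_F = 1045 / 1721 = 0.6071.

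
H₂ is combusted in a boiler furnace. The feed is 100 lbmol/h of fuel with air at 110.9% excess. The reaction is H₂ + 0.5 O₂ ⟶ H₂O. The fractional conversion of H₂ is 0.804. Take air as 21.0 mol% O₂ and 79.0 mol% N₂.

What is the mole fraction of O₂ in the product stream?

Stoichiometric O₂ = 0.5 × 100 = 50 lbmol/h; O₂ fed = 50 × 2.109 = 105.5 lbmol/h.
N₂ fed = 105.5 × 79/21 = 396.7 lbmol/h.
Fuel reacted = 0.804 × 100 → ξ = 80.4 lbmol/h.
Outlet (n = n₀ + ν ξ):
  H₂: 100 − 1(80.4) = 19.6
  O₂: 105.5 − 0.5(80.4) = 65.25
  N₂: 396.7 (inert)
  H₂O: 0 + 1(80.4) = 80.4
Total out = 561.9 lbmol/h; y_O₂ = 65.25 / 561.9 = 0.1161.

0.116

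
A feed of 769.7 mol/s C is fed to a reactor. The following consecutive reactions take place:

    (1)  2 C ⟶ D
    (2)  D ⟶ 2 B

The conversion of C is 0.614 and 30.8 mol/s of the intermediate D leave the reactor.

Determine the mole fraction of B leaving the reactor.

0.556

Conversion of C: C consumed = 2ξ₁ = 0.614 × 769.7 → ξ₁ = 236.3 mol/s.
D balance: n_D = 0 + 1ξ₁ − 1ξ₂ = 30.8 → ξ₂ = (1·236.3 − 30.8)/1 = 205.5 mol/s.
Outlet amounts (n = n₀ + Σ ν·ξ):
  C: 769.7 − 2(236.3) = 297.1
  D: 0 + 1(236.3) − 1(205.5) = 30.8
  B: 0 + 2(205.5) = 411
Total out = 738.9 mol/s; y_B = 411 / 738.9 = 0.5562.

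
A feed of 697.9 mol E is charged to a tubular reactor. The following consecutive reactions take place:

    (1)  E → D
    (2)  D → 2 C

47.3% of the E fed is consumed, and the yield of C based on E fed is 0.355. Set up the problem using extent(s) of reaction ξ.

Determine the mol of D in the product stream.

Conversion of E: E consumed = 1ξ₁ = 0.473 × 697.9 → ξ₁ = 330.1 mol.
Yield of C: 2ξ₂ / 697.9 = 0.355 → ξ₂ = 123.9 mol.
Outlet amounts (n = n₀ + Σ ν·ξ):
  E: 697.9 − 1(330.1) = 367.8
  D: 0 + 1(330.1) − 1(123.9) = 206.2
  C: 0 + 2(123.9) = 247.8

206 mol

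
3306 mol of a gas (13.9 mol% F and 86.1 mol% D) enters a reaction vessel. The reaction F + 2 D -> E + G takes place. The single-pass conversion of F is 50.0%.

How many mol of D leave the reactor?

F reacted = 0.5 × 459.5 = 229.8 mol; ν_F = −1, so ξ = 229.8/1 = 229.8 mol.
Outlet amounts (n = n₀ + ν ξ):
  F: 459.5 − 1(229.8) = 229.8
  D: 2846 − 2(229.8) = 2387
  E: 0 + 1(229.8) = 229.8
  G: 0 + 1(229.8) = 229.8

2390 mol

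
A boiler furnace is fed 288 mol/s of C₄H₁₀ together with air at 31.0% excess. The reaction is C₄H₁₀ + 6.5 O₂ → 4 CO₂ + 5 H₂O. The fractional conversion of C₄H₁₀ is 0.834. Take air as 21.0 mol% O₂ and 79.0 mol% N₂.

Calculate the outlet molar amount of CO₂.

961 mol/s

Stoichiometric O₂ = 6.5 × 288 = 1872 mol/s; O₂ fed = 1872 × 1.310 = 2452 mol/s.
N₂ fed = 2452 × 79/21 = 9225 mol/s.
Fuel reacted = 0.834 × 288 → ξ = 240.2 mol/s.
Outlet (n = n₀ + ν ξ):
  C₄H₁₀: 288 − 1(240.2) = 47.81
  O₂: 2452 − 6.5(240.2) = 891.1
  N₂: 9225 (inert)
  CO₂: 0 + 4(240.2) = 960.8
  H₂O: 0 + 5(240.2) = 1201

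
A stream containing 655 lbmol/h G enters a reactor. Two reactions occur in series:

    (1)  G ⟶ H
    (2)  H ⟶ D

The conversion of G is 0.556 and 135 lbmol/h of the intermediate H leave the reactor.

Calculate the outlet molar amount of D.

Conversion of G: G consumed = 1ξ₁ = 0.556 × 655 → ξ₁ = 364.2 lbmol/h.
H balance: n_H = 0 + 1ξ₁ − 1ξ₂ = 135 → ξ₂ = (1·364.2 − 135)/1 = 229.2 lbmol/h.
Outlet amounts (n = n₀ + Σ ν·ξ):
  G: 655 − 1(364.2) = 290.8
  H: 0 + 1(364.2) − 1(229.2) = 135
  D: 0 + 1(229.2) = 229.2

229 lbmol/h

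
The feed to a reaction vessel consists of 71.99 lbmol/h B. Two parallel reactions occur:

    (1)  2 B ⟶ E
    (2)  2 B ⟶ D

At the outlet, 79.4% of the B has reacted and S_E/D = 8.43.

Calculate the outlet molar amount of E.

Conversion of B: B consumed = 0.794 × 71.99 = 57.16 lbmol/h = 2ξ₁ + 2ξ₂.
Selectivity: 1ξ₁ / (1ξ₂) = 8.43 → ξ₁ = 8.43 ξ₂.
Substitute: (2·8.43 + 2) ξ₂ = 57.16 → ξ₂ = 3.031 lbmol/h, ξ₁ = 25.55 lbmol/h.
Outlet amounts (n = n₀ + Σ ν·ξ):
  B: 71.99 − 2(25.55) − 2(3.031) = 14.83
  E: 0 + 1(25.55) = 25.55
  D: 0 + 1(3.031) = 3.031

25.5 lbmol/h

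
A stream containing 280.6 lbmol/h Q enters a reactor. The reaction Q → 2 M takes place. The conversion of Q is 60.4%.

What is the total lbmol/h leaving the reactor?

Q reacted = 0.604 × 280.6 = 169.5 lbmol/h; ν_Q = −1, so ξ = 169.5/1 = 169.5 lbmol/h.
Outlet amounts (n = n₀ + ν ξ):
  Q: 280.6 − 1(169.5) = 111.1
  M: 0 + 2(169.5) = 339
Total out = 111.1 + 339 = 450.1 lbmol/h.

450 lbmol/h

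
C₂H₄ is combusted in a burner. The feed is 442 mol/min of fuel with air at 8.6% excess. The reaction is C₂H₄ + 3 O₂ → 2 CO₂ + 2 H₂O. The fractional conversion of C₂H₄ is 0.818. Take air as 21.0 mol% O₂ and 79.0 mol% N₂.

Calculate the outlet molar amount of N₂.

5420 mol/min

Stoichiometric O₂ = 3 × 442 = 1326 mol/min; O₂ fed = 1326 × 1.086 = 1440 mol/min.
N₂ fed = 1440 × 79/21 = 5417 mol/min.
Fuel reacted = 0.818 × 442 → ξ = 361.6 mol/min.
Outlet (n = n₀ + ν ξ):
  C₂H₄: 442 − 1(361.6) = 80.44
  O₂: 1440 − 3(361.6) = 355.4
  N₂: 5417 (inert)
  CO₂: 0 + 2(361.6) = 723.1
  H₂O: 0 + 2(361.6) = 723.1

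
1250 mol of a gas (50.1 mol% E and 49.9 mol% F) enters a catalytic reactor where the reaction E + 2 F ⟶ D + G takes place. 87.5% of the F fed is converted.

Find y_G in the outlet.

0.279

F reacted = 0.875 × 623.8 = 545.8 mol; ν_F = −2, so ξ = 545.8/2 = 272.9 mol.
Outlet amounts (n = n₀ + ν ξ):
  E: 626.2 − 1(272.9) = 353.4
  F: 623.8 − 2(272.9) = 77.97
  D: 0 + 1(272.9) = 272.9
  G: 0 + 1(272.9) = 272.9
Total out = 977.1 mol; y_G = 272.9 / 977.1 = 0.2793.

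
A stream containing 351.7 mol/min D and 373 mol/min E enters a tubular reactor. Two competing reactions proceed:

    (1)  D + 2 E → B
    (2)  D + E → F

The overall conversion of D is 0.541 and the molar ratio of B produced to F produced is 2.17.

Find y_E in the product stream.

0.13

Conversion of D: D consumed = 0.541 × 351.7 = 190.3 mol/min = 1ξ₁ + 1ξ₂.
Selectivity: 1ξ₁ / (1ξ₂) = 2.17 → ξ₁ = 2.17 ξ₂.
Substitute: (1·2.17 + 1) ξ₂ = 190.3 → ξ₂ = 60.02 mol/min, ξ₁ = 130.2 mol/min.
Outlet amounts (n = n₀ + Σ ν·ξ):
  D: 351.7 − 1(130.2) − 1(60.02) = 161.4
  E: 373 − 2(130.2) − 1(60.02) = 52.48
  B: 0 + 1(130.2) = 130.2
  F: 0 + 1(60.02) = 60.02
Total out = 404.2 mol/min; y_E = 52.48 / 404.2 = 0.1298.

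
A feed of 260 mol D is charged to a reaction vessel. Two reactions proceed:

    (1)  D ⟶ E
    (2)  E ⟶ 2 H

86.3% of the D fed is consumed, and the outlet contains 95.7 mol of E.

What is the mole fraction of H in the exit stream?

Conversion of D: D consumed = 1ξ₁ = 0.863 × 260 → ξ₁ = 224.4 mol.
E balance: n_E = 0 + 1ξ₁ − 1ξ₂ = 95.7 → ξ₂ = (1·224.4 − 95.7)/1 = 128.7 mol.
Outlet amounts (n = n₀ + Σ ν·ξ):
  D: 260 − 1(224.4) = 35.62
  E: 0 + 1(224.4) − 1(128.7) = 95.7
  H: 0 + 2(128.7) = 257.4
Total out = 388.7 mol; y_H = 257.4 / 388.7 = 0.6621.

0.662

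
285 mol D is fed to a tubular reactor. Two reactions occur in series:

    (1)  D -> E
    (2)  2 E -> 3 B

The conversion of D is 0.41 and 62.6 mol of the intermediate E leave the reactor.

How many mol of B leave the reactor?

Conversion of D: D consumed = 1ξ₁ = 0.41 × 285 → ξ₁ = 116.8 mol.
E balance: n_E = 0 + 1ξ₁ − 2ξ₂ = 62.6 → ξ₂ = (1·116.8 − 62.6)/2 = 27.12 mol.
Outlet amounts (n = n₀ + Σ ν·ξ):
  D: 285 − 1(116.8) = 168.2
  E: 0 + 1(116.8) − 2(27.12) = 62.6
  B: 0 + 3(27.12) = 81.37

81.4 mol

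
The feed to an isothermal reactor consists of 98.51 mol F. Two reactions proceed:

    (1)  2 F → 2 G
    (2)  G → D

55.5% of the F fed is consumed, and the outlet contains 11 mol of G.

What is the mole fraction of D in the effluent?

Conversion of F: F consumed = 2ξ₁ = 0.555 × 98.51 → ξ₁ = 27.34 mol.
G balance: n_G = 0 + 2ξ₁ − 1ξ₂ = 11 → ξ₂ = (2·27.34 − 11)/1 = 43.67 mol.
Outlet amounts (n = n₀ + Σ ν·ξ):
  F: 98.51 − 2(27.34) = 43.84
  G: 0 + 2(27.34) − 1(43.67) = 11
  D: 0 + 1(43.67) = 43.67
Total out = 98.51 mol; y_D = 43.67 / 98.51 = 0.4433.

0.443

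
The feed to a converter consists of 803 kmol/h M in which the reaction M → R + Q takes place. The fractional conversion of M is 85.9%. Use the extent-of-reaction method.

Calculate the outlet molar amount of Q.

690 kmol/h

M reacted = 0.859 × 803 = 689.8 kmol/h; ν_M = −1, so ξ = 689.8/1 = 689.8 kmol/h.
Outlet amounts (n = n₀ + ν ξ):
  M: 803 − 1(689.8) = 113.2
  R: 0 + 1(689.8) = 689.8
  Q: 0 + 1(689.8) = 689.8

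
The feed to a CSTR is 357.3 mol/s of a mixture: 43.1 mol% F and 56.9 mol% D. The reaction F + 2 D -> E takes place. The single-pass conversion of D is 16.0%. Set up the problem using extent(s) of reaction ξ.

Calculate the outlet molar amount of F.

D reacted = 0.16 × 203.3 = 32.53 mol/s; ν_D = −2, so ξ = 32.53/2 = 16.26 mol/s.
Outlet amounts (n = n₀ + ν ξ):
  F: 154 − 1(16.26) = 137.7
  D: 203.3 − 2(16.26) = 170.8
  E: 0 + 1(16.26) = 16.26

138 mol/s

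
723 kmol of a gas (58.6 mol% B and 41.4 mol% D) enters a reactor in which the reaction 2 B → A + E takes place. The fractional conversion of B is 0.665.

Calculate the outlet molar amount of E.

141 kmol

B reacted = 0.665 × 423.7 = 281.7 kmol; ν_B = −2, so ξ = 281.7/2 = 140.9 kmol.
Outlet amounts (n = n₀ + ν ξ):
  B: 423.7 − 2(140.9) = 141.9
  A: 0 + 1(140.9) = 140.9
  E: 0 + 1(140.9) = 140.9
  D: 299.3 (inert)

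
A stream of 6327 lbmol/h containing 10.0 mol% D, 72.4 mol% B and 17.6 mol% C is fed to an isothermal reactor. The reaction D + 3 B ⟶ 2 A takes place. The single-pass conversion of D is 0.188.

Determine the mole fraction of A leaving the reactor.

0.0391

D reacted = 0.188 × 632.7 = 118.9 lbmol/h; ν_D = −1, so ξ = 118.9/1 = 118.9 lbmol/h.
Outlet amounts (n = n₀ + ν ξ):
  D: 632.7 − 1(118.9) = 513.8
  B: 4581 − 3(118.9) = 4224
  A: 0 + 2(118.9) = 237.9
  C: 1114 (inert)
Total out = 6089 lbmol/h; y_A = 237.9 / 6089 = 0.03907.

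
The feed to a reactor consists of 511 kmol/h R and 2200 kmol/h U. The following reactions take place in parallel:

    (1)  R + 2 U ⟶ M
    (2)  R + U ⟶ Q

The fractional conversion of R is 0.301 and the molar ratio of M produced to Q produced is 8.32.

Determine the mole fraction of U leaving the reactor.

0.789

Conversion of R: R consumed = 0.301 × 511 = 153.8 kmol/h = 1ξ₁ + 1ξ₂.
Selectivity: 1ξ₁ / (1ξ₂) = 8.32 → ξ₁ = 8.32 ξ₂.
Substitute: (1·8.32 + 1) ξ₂ = 153.8 → ξ₂ = 16.5 kmol/h, ξ₁ = 137.3 kmol/h.
Outlet amounts (n = n₀ + Σ ν·ξ):
  R: 511 − 1(137.3) − 1(16.5) = 357.2
  U: 2200 − 2(137.3) − 1(16.5) = 1909
  M: 0 + 1(137.3) = 137.3
  Q: 0 + 1(16.5) = 16.5
Total out = 2420 kmol/h; y_U = 1909 / 2420 = 0.7888.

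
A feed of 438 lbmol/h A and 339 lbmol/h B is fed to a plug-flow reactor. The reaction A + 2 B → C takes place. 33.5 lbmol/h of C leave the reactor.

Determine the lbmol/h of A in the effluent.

404 lbmol/h

For C: n = n₀ + 1ξ → 33.5 = 0 + 1ξ, giving ξ = 33.5 lbmol/h.
Outlet amounts (n = n₀ + ν ξ):
  A: 438 − 1(33.5) = 404.5
  B: 339 − 2(33.5) = 272
  C: 0 + 1(33.5) = 33.5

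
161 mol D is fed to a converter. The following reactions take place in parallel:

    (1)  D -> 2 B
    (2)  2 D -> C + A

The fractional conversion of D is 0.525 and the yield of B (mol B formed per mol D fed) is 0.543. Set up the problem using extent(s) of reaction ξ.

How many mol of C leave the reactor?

Yield of B: 2ξ₁ / 161 = 0.543 → ξ₁ = 43.71 mol.
Conversion of D: 1ξ₁ + 2ξ₂ = 0.525 × 161 = 84.53 → ξ₂ = 20.41 mol.
Outlet amounts (n = n₀ + Σ ν·ξ):
  D: 161 − 1(43.71) − 2(20.41) = 76.47
  B: 0 + 2(43.71) = 87.42
  C: 0 + 1(20.41) = 20.41
  A: 0 + 1(20.41) = 20.41

20.4 mol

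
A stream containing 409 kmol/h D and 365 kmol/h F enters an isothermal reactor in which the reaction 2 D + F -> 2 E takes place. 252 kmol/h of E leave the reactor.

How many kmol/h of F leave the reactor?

For E: n = n₀ + 2ξ → 252 = 0 + 2ξ, giving ξ = 126 kmol/h.
Outlet amounts (n = n₀ + ν ξ):
  D: 409 − 2(126) = 157
  F: 365 − 1(126) = 239
  E: 0 + 2(126) = 252

239 kmol/h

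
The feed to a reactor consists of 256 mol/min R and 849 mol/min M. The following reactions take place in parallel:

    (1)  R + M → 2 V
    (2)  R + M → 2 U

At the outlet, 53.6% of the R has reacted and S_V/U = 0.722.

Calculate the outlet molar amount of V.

115 mol/min

Conversion of R: R consumed = 0.536 × 256 = 137.2 mol/min = 1ξ₁ + 1ξ₂.
Selectivity: 2ξ₁ / (2ξ₂) = 0.722 → ξ₁ = 0.722 ξ₂.
Substitute: (1·0.722 + 1) ξ₂ = 137.2 → ξ₂ = 79.68 mol/min, ξ₁ = 57.53 mol/min.
Outlet amounts (n = n₀ + Σ ν·ξ):
  R: 256 − 1(57.53) − 1(79.68) = 118.8
  M: 849 − 1(57.53) − 1(79.68) = 711.8
  V: 0 + 2(57.53) = 115.1
  U: 0 + 2(79.68) = 159.4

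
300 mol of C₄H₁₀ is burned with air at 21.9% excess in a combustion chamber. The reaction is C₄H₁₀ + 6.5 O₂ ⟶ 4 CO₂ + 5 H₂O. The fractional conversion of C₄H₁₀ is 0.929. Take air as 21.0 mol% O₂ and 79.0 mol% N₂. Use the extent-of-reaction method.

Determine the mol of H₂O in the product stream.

1390 mol

Stoichiometric O₂ = 6.5 × 300 = 1950 mol; O₂ fed = 1950 × 1.219 = 2377 mol.
N₂ fed = 2377 × 79/21 = 8942 mol.
Fuel reacted = 0.929 × 300 → ξ = 278.7 mol.
Outlet (n = n₀ + ν ξ):
  C₄H₁₀: 300 − 1(278.7) = 21.3
  O₂: 2377 − 6.5(278.7) = 565.5
  N₂: 8942 (inert)
  CO₂: 0 + 4(278.7) = 1115
  H₂O: 0 + 5(278.7) = 1394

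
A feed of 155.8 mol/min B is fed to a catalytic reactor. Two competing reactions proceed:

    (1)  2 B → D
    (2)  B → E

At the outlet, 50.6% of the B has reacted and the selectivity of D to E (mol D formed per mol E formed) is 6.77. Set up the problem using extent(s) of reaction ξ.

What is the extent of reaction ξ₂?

ξ₂ = 5.42 mol/min

Conversion of B: B consumed = 0.506 × 155.8 = 78.83 mol/min = 2ξ₁ + 1ξ₂.
Selectivity: 1ξ₁ / (1ξ₂) = 6.77 → ξ₁ = 6.77 ξ₂.
Substitute: (2·6.77 + 1) ξ₂ = 78.83 → ξ₂ = 5.422 mol/min, ξ₁ = 36.71 mol/min.
Outlet amounts (n = n₀ + Σ ν·ξ):
  B: 155.8 − 2(36.71) − 1(5.422) = 76.97
  D: 0 + 1(36.71) = 36.71
  E: 0 + 1(5.422) = 5.422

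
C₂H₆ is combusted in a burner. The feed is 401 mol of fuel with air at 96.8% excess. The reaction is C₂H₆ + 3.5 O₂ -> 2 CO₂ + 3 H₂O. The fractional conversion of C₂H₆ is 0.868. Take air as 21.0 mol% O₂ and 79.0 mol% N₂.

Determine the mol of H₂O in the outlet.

1040 mol

Stoichiometric O₂ = 3.5 × 401 = 1404 mol; O₂ fed = 1404 × 1.968 = 2762 mol.
N₂ fed = 2762 × 79/21 = 10390 mol.
Fuel reacted = 0.868 × 401 → ξ = 348.1 mol.
Outlet (n = n₀ + ν ξ):
  C₂H₆: 401 − 1(348.1) = 52.93
  O₂: 2762 − 3.5(348.1) = 1544
  N₂: 10390 (inert)
  CO₂: 0 + 2(348.1) = 696.1
  H₂O: 0 + 3(348.1) = 1044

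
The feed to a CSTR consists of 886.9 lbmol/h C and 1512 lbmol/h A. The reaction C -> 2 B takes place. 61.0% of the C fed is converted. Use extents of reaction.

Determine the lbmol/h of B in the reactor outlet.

C reacted = 0.61 × 886.9 = 541 lbmol/h; ν_C = −1, so ξ = 541/1 = 541 lbmol/h.
Outlet amounts (n = n₀ + ν ξ):
  C: 886.9 − 1(541) = 345.9
  B: 0 + 2(541) = 1082
  A: 1512 (inert)

1080 lbmol/h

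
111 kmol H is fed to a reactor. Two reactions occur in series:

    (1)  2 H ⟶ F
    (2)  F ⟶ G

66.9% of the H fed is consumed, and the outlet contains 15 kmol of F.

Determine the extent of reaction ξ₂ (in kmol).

ξ₂ = 22.1 kmol

Conversion of H: H consumed = 2ξ₁ = 0.669 × 111 → ξ₁ = 37.13 kmol.
F balance: n_F = 0 + 1ξ₁ − 1ξ₂ = 15 → ξ₂ = (1·37.13 − 15)/1 = 22.13 kmol.
Outlet amounts (n = n₀ + Σ ν·ξ):
  H: 111 − 2(37.13) = 36.74
  F: 0 + 1(37.13) − 1(22.13) = 15
  G: 0 + 1(22.13) = 22.13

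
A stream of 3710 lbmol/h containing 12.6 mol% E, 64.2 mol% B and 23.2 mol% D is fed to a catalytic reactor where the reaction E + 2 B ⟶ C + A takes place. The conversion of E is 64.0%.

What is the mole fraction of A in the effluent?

0.0877

E reacted = 0.64 × 467.5 = 299.2 lbmol/h; ν_E = −1, so ξ = 299.2/1 = 299.2 lbmol/h.
Outlet amounts (n = n₀ + ν ξ):
  E: 467.5 − 1(299.2) = 168.3
  B: 2382 − 2(299.2) = 1783
  C: 0 + 1(299.2) = 299.2
  A: 0 + 1(299.2) = 299.2
  D: 860.7 (inert)
Total out = 3411 lbmol/h; y_A = 299.2 / 3411 = 0.08771.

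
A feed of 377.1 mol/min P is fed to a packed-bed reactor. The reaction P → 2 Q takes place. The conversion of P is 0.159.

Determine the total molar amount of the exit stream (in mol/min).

P reacted = 0.159 × 377.1 = 59.96 mol/min; ν_P = −1, so ξ = 59.96/1 = 59.96 mol/min.
Outlet amounts (n = n₀ + ν ξ):
  P: 377.1 − 1(59.96) = 317.1
  Q: 0 + 2(59.96) = 119.9
Total out = 317.1 + 119.9 = 437.1 mol/min.

437 mol/min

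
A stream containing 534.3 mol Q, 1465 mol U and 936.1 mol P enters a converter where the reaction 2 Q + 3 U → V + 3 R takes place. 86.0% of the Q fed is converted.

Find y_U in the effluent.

0.287

Q reacted = 0.86 × 534.3 = 459.5 mol; ν_Q = −2, so ξ = 459.5/2 = 229.7 mol.
Outlet amounts (n = n₀ + ν ξ):
  Q: 534.3 − 2(229.7) = 74.8
  U: 1465 − 3(229.7) = 775.8
  V: 0 + 1(229.7) = 229.7
  R: 0 + 3(229.7) = 689.2
  P: 936.1 (inert)
Total out = 2706 mol; y_U = 775.8 / 2706 = 0.2867.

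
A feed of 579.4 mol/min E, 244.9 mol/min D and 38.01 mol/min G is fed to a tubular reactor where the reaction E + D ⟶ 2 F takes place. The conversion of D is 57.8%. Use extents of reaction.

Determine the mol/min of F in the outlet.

283 mol/min

D reacted = 0.578 × 244.9 = 141.6 mol/min; ν_D = −1, so ξ = 141.6/1 = 141.6 mol/min.
Outlet amounts (n = n₀ + ν ξ):
  E: 579.4 − 1(141.6) = 437.8
  D: 244.9 − 1(141.6) = 103.3
  F: 0 + 2(141.6) = 283.1
  G: 38.01 (inert)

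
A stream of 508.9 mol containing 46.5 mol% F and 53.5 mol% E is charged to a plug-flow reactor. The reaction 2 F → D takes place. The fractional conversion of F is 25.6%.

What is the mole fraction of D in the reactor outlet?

0.0633

F reacted = 0.256 × 236.6 = 60.58 mol; ν_F = −2, so ξ = 60.58/2 = 30.29 mol.
Outlet amounts (n = n₀ + ν ξ):
  F: 236.6 − 2(30.29) = 176.1
  D: 0 + 1(30.29) = 30.29
  E: 272.3 (inert)
Total out = 478.6 mol; y_D = 30.29 / 478.6 = 0.06329.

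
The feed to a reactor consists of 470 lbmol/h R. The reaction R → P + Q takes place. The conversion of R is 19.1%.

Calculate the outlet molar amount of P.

R reacted = 0.191 × 470 = 89.77 lbmol/h; ν_R = −1, so ξ = 89.77/1 = 89.77 lbmol/h.
Outlet amounts (n = n₀ + ν ξ):
  R: 470 − 1(89.77) = 380.2
  P: 0 + 1(89.77) = 89.77
  Q: 0 + 1(89.77) = 89.77

89.8 lbmol/h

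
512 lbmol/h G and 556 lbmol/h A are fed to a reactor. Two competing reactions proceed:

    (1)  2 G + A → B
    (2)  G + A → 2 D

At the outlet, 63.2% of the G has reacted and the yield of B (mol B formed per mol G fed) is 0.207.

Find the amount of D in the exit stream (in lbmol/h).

Yield of B: 1ξ₁ / 512 = 0.207 → ξ₁ = 106 lbmol/h.
Conversion of G: 2ξ₁ + 1ξ₂ = 0.632 × 512 = 323.6 → ξ₂ = 111.6 lbmol/h.
Outlet amounts (n = n₀ + Σ ν·ξ):
  G: 512 − 2(106) − 1(111.6) = 188.4
  A: 556 − 1(106) − 1(111.6) = 338.4
  B: 0 + 1(106) = 106
  D: 0 + 2(111.6) = 223.2

223 lbmol/h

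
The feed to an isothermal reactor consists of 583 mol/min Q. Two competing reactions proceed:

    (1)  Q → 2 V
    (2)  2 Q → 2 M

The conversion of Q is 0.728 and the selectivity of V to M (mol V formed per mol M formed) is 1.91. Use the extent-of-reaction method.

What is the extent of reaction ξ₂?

Conversion of Q: Q consumed = 0.728 × 583 = 424.4 mol/min = 1ξ₁ + 2ξ₂.
Selectivity: 2ξ₁ / (2ξ₂) = 1.91 → ξ₁ = 1.91 ξ₂.
Substitute: (1·1.91 + 2) ξ₂ = 424.4 → ξ₂ = 108.5 mol/min, ξ₁ = 207.3 mol/min.
Outlet amounts (n = n₀ + Σ ν·ξ):
  Q: 583 − 1(207.3) − 2(108.5) = 158.6
  V: 0 + 2(207.3) = 414.7
  M: 0 + 2(108.5) = 217.1

ξ₂ = 109 mol/min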